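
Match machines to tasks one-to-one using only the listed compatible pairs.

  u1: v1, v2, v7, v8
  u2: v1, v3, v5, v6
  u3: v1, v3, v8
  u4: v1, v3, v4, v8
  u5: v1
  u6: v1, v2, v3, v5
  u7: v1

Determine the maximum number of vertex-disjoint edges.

Unit-capacity flow: source→left, listed edges, right→sink; max matching = max flow.
Augmenting path u1→v1 (+1); matched 1.
Augmenting path u2→v3 (+1); matched 2.
Augmenting path u3→v8 (+1); matched 3.
Augmenting path u4→v4 (+1); matched 4.
Augmenting path u6→v2 (+1); matched 5.
Augmenting path u5→v1→u1→v7 (+1); matched 6.
No augmenting path remains; maximum matching = 6.
König certificate: {u1, u2, u3, u4, u6, v1} is a vertex cover of size 6 (every listed pair touches it), so no matching can be larger.

6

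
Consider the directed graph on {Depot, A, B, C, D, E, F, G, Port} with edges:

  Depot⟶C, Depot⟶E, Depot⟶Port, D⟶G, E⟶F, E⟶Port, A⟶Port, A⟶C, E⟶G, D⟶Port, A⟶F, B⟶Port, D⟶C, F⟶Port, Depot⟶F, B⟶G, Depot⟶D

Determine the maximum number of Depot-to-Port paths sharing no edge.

Assign every edge capacity 1; by Menger, the answer equals the max flow.
Path Depot→Port (+1); total 1.
Path Depot→D→Port (+1); total 2.
Path Depot→E→Port (+1); total 3.
Path Depot→F→Port (+1); total 4.
No residual Depot→Port path; max flow = 4.
Certifying cut of size 4: {Depot→D, Depot→E, Depot→F, Depot→Port}.

4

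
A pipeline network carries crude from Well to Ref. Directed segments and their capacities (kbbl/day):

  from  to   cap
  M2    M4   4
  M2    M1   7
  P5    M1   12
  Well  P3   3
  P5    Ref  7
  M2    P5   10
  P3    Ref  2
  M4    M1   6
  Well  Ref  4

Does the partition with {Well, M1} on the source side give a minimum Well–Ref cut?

No — its capacity is 7, but the minimum cut has capacity 6.

Given cut capacity: 3 + 4 = 7.
Augment Well→Ref: bottleneck 4, flow now 4.
Augment Well→P3→Ref: bottleneck 2, flow now 6.
No augmenting path remains; maximum flow = 6.
In the residual graph, reachable from Well: {Well, P3}.
Min-cut edges: Well→Ref (4), P3→Ref (2); capacity 4 + 2 = 6.
Cut capacity 7 exceeds the max flow 6, so it is not minimum.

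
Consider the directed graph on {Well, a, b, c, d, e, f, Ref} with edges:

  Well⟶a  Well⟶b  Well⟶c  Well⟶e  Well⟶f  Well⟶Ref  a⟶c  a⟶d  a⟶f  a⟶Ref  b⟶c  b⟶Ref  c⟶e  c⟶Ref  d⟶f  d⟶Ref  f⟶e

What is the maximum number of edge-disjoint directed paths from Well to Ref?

Assign every edge capacity 1; by Menger, the answer equals the max flow.
Path Well→Ref (+1); total 1.
Path Well→a→Ref (+1); total 2.
Path Well→b→Ref (+1); total 3.
Path Well→c→Ref (+1); total 4.
No residual Well→Ref path; max flow = 4.
Certifying cut of size 4: {Well→Ref, Well→a, Well→b, Well→c}.

4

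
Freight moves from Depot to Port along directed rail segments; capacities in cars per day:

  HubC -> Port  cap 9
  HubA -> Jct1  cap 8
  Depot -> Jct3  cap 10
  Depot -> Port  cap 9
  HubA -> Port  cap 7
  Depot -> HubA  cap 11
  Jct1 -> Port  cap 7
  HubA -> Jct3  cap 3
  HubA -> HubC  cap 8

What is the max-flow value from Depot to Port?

Augment Depot→Port: bottleneck 9, flow now 9.
Augment Depot→HubA→Port: bottleneck 7, flow now 16.
Augment Depot→HubA→HubC→Port: bottleneck 4, flow now 20.
No augmenting path remains; maximum flow = 20.
In the residual graph, reachable from Depot: {Depot, Jct3}.
Min-cut edges: Depot→HubA (11), Depot→Port (9); capacity 11 + 9 = 20.
This cut is saturated, so no flow can exceed 20.

20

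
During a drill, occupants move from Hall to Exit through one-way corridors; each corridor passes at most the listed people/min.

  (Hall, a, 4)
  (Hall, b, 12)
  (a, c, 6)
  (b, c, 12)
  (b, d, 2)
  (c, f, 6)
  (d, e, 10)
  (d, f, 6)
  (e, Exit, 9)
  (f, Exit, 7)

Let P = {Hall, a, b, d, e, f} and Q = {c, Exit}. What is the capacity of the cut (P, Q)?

34

Edges leaving {Hall, a, b, d, e, f}: a→c (6), b→c (12), e→Exit (9), f→Exit (7).
Cut capacity = 6 + 12 + 9 + 7 = 34.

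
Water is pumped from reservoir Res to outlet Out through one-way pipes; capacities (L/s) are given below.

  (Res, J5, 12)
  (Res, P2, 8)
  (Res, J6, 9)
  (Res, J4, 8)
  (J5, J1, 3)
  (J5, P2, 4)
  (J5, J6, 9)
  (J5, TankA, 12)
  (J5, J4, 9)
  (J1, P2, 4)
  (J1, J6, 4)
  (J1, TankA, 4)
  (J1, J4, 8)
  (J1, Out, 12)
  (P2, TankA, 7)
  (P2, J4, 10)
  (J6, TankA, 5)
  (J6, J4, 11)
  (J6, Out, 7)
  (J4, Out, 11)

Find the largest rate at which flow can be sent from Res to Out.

21

Augment Res→J6→Out: bottleneck 7, flow now 7.
Augment Res→J4→Out: bottleneck 8, flow now 15.
Augment Res→J5→J1→Out: bottleneck 3, flow now 18.
Augment Res→J5→J4→Out: bottleneck 3, flow now 21.
No augmenting path remains; maximum flow = 21.
In the residual graph, reachable from Res: {Res, J5, P2, J6, TankA, J4}.
Min-cut edges: J5→J1 (3), J6→Out (7), J4→Out (11); capacity 3 + 7 + 11 = 21.
This cut is saturated, so no flow can exceed 21.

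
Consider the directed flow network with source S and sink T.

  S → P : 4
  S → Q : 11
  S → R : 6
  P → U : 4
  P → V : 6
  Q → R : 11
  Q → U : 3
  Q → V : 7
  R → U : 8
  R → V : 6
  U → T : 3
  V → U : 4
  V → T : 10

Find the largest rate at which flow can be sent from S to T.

Augment S→P→U→T: bottleneck 3, flow now 3.
Augment S→P→V→T: bottleneck 1, flow now 4.
Augment S→Q→V→T: bottleneck 7, flow now 11.
Augment S→R→V→T: bottleneck 2, flow now 13.
No augmenting path remains; maximum flow = 13.
In the residual graph, reachable from S: {S, P, Q, R, U, V}.
Min-cut edges: U→T (3), V→T (10); capacity 3 + 10 = 13.
This cut is saturated, so no flow can exceed 13.

13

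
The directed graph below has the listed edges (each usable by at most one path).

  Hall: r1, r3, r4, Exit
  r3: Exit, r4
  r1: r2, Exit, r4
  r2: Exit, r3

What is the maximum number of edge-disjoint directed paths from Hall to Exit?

3

Assign every edge capacity 1; by Menger, the answer equals the max flow.
Path Hall→Exit (+1); total 1.
Path Hall→r1→Exit (+1); total 2.
Path Hall→r3→Exit (+1); total 3.
No residual Hall→Exit path; max flow = 3.
Certifying cut of size 3: {Hall→Exit, Hall→r1, Hall→r3}.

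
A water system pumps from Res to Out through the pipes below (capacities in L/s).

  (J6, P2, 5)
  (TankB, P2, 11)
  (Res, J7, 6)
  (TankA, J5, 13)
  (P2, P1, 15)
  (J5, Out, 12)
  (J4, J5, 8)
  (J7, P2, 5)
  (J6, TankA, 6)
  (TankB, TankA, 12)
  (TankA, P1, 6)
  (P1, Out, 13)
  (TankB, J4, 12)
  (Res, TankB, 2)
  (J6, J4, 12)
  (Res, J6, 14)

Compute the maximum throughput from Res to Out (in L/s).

21

Augment Res→J6→TankA→J5→Out: bottleneck 6, flow now 6.
Augment Res→J6→J4→J5→Out: bottleneck 6, flow now 12.
Augment Res→J6→P2→P1→Out: bottleneck 2, flow now 14.
Augment Res→J7→P2→P1→Out: bottleneck 5, flow now 19.
Augment Res→TankB→TankA→P1→Out: bottleneck 2, flow now 21.
No augmenting path remains; maximum flow = 21.
In the residual graph, reachable from Res: {Res, J7}.
Min-cut edges: Res→J6 (14), Res→TankB (2), J7→P2 (5); capacity 14 + 2 + 5 = 21.
This cut is saturated, so no flow can exceed 21.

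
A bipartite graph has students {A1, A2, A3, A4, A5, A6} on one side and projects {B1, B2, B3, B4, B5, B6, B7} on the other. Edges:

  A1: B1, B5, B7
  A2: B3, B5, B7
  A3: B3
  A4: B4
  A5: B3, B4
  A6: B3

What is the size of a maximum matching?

4

Unit-capacity flow: source→left, listed edges, right→sink; max matching = max flow.
Augmenting path A1→B1 (+1); matched 1.
Augmenting path A2→B3 (+1); matched 2.
Augmenting path A4→B4 (+1); matched 3.
Augmenting path A3→B3→A2→B5 (+1); matched 4.
No augmenting path remains; maximum matching = 4.
König certificate: {A1, A2, B3, B4} is a vertex cover of size 4 (every listed pair touches it), so no matching can be larger.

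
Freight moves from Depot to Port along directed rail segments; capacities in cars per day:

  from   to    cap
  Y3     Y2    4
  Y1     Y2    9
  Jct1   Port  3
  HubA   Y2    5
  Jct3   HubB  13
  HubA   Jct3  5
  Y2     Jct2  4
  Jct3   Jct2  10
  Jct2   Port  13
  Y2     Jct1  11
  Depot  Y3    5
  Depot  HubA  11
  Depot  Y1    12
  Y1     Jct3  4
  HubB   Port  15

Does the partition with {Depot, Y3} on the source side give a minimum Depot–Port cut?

Given cut capacity: 12 + 11 + 4 = 27.
Augment Depot→Y1→Jct3→Jct2→Port: bottleneck 4, flow now 4.
Augment Depot→Y1→Y2→Jct1→Port: bottleneck 3, flow now 7.
Augment Depot→Y1→Y2→Jct2→Port: bottleneck 4, flow now 11.
Augment Depot→HubA→Jct3→Jct2→Port: bottleneck 5, flow now 16.
No augmenting path remains; maximum flow = 16.
In the residual graph, reachable from Depot: {Depot, Y1, Y3, HubA, Y2, Jct1}.
Min-cut edges: Y1→Jct3 (4), HubA→Jct3 (5), Y2→Jct2 (4), Jct1→Port (3); capacity 4 + 5 + 4 + 3 = 16.
Cut capacity 27 exceeds the max flow 16, so it is not minimum.

No — its capacity is 27, but the minimum cut has capacity 16.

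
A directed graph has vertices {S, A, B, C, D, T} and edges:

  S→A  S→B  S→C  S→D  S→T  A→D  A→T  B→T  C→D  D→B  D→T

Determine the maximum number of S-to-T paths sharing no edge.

Assign every edge capacity 1; by Menger, the answer equals the max flow.
Path S→T (+1); total 1.
Path S→A→T (+1); total 2.
Path S→B→T (+1); total 3.
Path S→D→T (+1); total 4.
No residual S→T path; max flow = 4.
Certifying cut of size 4: {B→T, D→T, S→A, S→T}.

4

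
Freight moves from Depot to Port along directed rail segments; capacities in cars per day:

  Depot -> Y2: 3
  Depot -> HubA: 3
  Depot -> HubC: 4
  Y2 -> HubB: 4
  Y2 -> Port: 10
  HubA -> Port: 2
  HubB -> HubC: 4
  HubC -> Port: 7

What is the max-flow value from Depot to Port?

9

Augment Depot→Y2→Port: bottleneck 3, flow now 3.
Augment Depot→HubA→Port: bottleneck 2, flow now 5.
Augment Depot→HubC→Port: bottleneck 4, flow now 9.
No augmenting path remains; maximum flow = 9.
In the residual graph, reachable from Depot: {Depot, HubA}.
Min-cut edges: Depot→Y2 (3), Depot→HubC (4), HubA→Port (2); capacity 3 + 4 + 2 = 9.
This cut is saturated, so no flow can exceed 9.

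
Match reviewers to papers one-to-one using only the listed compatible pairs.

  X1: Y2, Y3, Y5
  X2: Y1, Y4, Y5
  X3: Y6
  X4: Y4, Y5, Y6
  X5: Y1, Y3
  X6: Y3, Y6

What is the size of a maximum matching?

6

Unit-capacity flow: source→left, listed edges, right→sink; max matching = max flow.
Augmenting path X1→Y2 (+1); matched 1.
Augmenting path X2→Y1 (+1); matched 2.
Augmenting path X3→Y6 (+1); matched 3.
Augmenting path X4→Y4 (+1); matched 4.
Augmenting path X5→Y3 (+1); matched 5.
Augmenting path X6→Y3→X5→Y1→X2→Y5 (+1); matched 6.
No augmenting path remains; maximum matching = 6.
König certificate: {X1, X2, X3, X4, X5, X6} is a vertex cover of size 6 (every listed pair touches it), so no matching can be larger.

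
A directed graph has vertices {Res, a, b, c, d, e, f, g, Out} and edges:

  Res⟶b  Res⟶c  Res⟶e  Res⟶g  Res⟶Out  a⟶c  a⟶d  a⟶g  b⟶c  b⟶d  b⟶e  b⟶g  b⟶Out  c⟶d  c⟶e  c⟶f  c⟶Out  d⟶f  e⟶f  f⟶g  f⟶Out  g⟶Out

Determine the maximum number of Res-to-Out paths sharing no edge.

Assign every edge capacity 1; by Menger, the answer equals the max flow.
Path Res→Out (+1); total 1.
Path Res→b→Out (+1); total 2.
Path Res→c→Out (+1); total 3.
Path Res→g→Out (+1); total 4.
Path Res→e→f→Out (+1); total 5.
No residual Res→Out path; max flow = 5.
Certifying cut of size 5: {Res→Out, Res→b, Res→c, Res→e, Res→g}.

5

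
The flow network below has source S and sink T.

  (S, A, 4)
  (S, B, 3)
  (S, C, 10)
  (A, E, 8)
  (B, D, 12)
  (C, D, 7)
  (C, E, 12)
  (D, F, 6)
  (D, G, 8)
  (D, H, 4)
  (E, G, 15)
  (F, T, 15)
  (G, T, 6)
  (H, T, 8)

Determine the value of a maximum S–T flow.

16

Augment S→A→E→G→T: bottleneck 4, flow now 4.
Augment S→B→D→F→T: bottleneck 3, flow now 7.
Augment S→C→D→F→T: bottleneck 3, flow now 10.
Augment S→C→D→G→T: bottleneck 2, flow now 12.
Augment S→C→D→H→T: bottleneck 2, flow now 14.
Augment S→C→E→G→D→H→T: bottleneck 2, flow now 16. (uses reverse residual edge)
No augmenting path remains; maximum flow = 16.
In the residual graph, reachable from S: {S, A, C, E, G}.
Min-cut edges: S→B (3), C→D (7), G→T (6); capacity 3 + 7 + 6 = 16.
This cut is saturated, so no flow can exceed 16.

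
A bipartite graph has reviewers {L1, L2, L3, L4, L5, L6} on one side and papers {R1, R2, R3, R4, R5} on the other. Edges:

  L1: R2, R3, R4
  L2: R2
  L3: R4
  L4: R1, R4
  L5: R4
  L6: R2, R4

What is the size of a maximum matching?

Unit-capacity flow: source→left, listed edges, right→sink; max matching = max flow.
Augmenting path L1→R2 (+1); matched 1.
Augmenting path L3→R4 (+1); matched 2.
Augmenting path L4→R1 (+1); matched 3.
Augmenting path L2→R2→L1→R3 (+1); matched 4.
No augmenting path remains; maximum matching = 4.
König certificate: {L1, L4, R2, R4} is a vertex cover of size 4 (every listed pair touches it), so no matching can be larger.

4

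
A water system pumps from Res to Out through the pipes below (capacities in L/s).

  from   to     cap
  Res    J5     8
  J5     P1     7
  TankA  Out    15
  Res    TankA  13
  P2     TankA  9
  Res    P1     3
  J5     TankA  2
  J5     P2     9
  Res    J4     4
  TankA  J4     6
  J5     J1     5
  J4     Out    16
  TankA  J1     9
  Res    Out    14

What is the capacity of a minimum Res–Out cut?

Augment Res→Out: bottleneck 14, flow now 14.
Augment Res→TankA→Out: bottleneck 13, flow now 27.
Augment Res→J4→Out: bottleneck 4, flow now 31.
Augment Res→J5→TankA→Out: bottleneck 2, flow now 33.
Augment Res→J5→P2→TankA→J4→Out: bottleneck 6, flow now 39.
No augmenting path remains; maximum flow = 39.
By max-flow min-cut, the minimum cut capacity equals the max flow.
In the residual graph, reachable from Res: {Res, P1}.
Min-cut edges: Res→J5 (8), Res→TankA (13), Res→J4 (4), Res→Out (14); capacity 8 + 13 + 4 + 14 = 39.

39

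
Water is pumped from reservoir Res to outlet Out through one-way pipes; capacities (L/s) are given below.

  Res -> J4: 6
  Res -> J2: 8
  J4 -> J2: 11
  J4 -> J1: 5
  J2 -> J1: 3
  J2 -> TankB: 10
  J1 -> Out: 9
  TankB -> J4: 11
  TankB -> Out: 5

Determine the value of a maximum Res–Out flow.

Augment Res→J4→J1→Out: bottleneck 5, flow now 5.
Augment Res→J2→J1→Out: bottleneck 3, flow now 8.
Augment Res→J2→TankB→Out: bottleneck 5, flow now 13.
No augmenting path remains; maximum flow = 13.
In the residual graph, reachable from Res: {Res, J4, J2, TankB}.
Min-cut edges: J4→J1 (5), J2→J1 (3), TankB→Out (5); capacity 5 + 3 + 5 = 13.
This cut is saturated, so no flow can exceed 13.

13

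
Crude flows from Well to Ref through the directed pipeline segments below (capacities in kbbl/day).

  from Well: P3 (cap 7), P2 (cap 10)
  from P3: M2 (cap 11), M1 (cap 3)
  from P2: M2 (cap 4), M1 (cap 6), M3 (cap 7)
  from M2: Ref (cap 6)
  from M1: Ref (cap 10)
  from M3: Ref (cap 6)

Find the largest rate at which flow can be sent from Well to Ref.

17

Augment Well→P3→M2→Ref: bottleneck 6, flow now 6.
Augment Well→P3→M1→Ref: bottleneck 1, flow now 7.
Augment Well→P2→M1→Ref: bottleneck 6, flow now 13.
Augment Well→P2→M3→Ref: bottleneck 4, flow now 17.
No augmenting path remains; maximum flow = 17.
In the residual graph, reachable from Well: {Well}.
Min-cut edges: Well→P3 (7), Well→P2 (10); capacity 7 + 10 = 17.
This cut is saturated, so no flow can exceed 17.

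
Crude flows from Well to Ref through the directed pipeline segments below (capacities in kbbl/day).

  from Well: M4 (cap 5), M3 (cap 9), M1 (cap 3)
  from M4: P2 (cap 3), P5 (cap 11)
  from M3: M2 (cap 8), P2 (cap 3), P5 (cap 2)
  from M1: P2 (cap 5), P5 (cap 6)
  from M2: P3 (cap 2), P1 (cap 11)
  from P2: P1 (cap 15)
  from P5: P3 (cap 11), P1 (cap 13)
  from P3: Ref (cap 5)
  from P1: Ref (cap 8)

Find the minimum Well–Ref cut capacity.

Augment Well→M4→P2→P1→Ref: bottleneck 3, flow now 3.
Augment Well→M4→P5→P3→Ref: bottleneck 2, flow now 5.
Augment Well→M3→M2→P3→Ref: bottleneck 2, flow now 7.
Augment Well→M3→M2→P1→Ref: bottleneck 5, flow now 12.
Augment Well→M3→P5→P3→Ref: bottleneck 1, flow now 13.
No augmenting path remains; maximum flow = 13.
By max-flow min-cut, the minimum cut capacity equals the max flow.
In the residual graph, reachable from Well: {Well, M4, M3, M1, M2, P2, P5, P3, P1}.
Min-cut edges: P3→Ref (5), P1→Ref (8); capacity 5 + 8 = 13.

13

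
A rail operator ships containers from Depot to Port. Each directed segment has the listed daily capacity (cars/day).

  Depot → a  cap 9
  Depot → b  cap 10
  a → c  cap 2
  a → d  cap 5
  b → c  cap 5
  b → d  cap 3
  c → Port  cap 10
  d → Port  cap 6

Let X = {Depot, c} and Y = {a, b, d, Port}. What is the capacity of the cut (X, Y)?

29

Edges leaving {Depot, c}: Depot→a (9), Depot→b (10), c→Port (10).
Cut capacity = 9 + 10 + 10 = 29.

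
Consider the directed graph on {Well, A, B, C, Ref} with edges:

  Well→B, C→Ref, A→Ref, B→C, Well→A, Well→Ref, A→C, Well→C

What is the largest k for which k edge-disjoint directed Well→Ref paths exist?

Assign every edge capacity 1; by Menger, the answer equals the max flow.
Path Well→Ref (+1); total 1.
Path Well→A→Ref (+1); total 2.
Path Well→C→Ref (+1); total 3.
No residual Well→Ref path; max flow = 3.
Certifying cut of size 3: {C→Ref, Well→A, Well→Ref}.

3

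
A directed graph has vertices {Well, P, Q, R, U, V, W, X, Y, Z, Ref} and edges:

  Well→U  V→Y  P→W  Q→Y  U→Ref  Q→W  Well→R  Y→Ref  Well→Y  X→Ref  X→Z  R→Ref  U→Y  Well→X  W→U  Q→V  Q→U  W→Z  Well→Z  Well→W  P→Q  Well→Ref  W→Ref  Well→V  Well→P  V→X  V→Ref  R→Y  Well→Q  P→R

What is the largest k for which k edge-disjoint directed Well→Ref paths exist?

7

Assign every edge capacity 1; by Menger, the answer equals the max flow.
Path Well→Ref (+1); total 1.
Path Well→R→Ref (+1); total 2.
Path Well→U→Ref (+1); total 3.
Path Well→V→Ref (+1); total 4.
Path Well→W→Ref (+1); total 5.
Path Well→X→Ref (+1); total 6.
Path Well→Y→Ref (+1); total 7.
No residual Well→Ref path; max flow = 7.
Certifying cut of size 7: {R→Ref, U→Ref, V→Ref, W→Ref, Well→Ref, X→Ref, Y→Ref}.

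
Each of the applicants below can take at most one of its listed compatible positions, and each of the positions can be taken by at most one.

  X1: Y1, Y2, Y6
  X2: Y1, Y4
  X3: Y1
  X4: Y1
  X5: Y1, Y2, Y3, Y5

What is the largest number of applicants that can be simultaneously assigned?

4

Unit-capacity flow: source→left, listed edges, right→sink; max matching = max flow.
Augmenting path X1→Y1 (+1); matched 1.
Augmenting path X2→Y4 (+1); matched 2.
Augmenting path X5→Y2 (+1); matched 3.
Augmenting path X3→Y1→X1→Y6 (+1); matched 4.
No augmenting path remains; maximum matching = 4.
König certificate: {X1, X2, X5, Y1} is a vertex cover of size 4 (every listed pair touches it), so no matching can be larger.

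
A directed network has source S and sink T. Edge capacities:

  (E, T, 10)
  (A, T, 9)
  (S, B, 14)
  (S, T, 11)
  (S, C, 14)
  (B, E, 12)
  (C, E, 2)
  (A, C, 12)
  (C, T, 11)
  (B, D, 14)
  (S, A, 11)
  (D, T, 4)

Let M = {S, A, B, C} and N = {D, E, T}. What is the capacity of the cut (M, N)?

Edges leaving {S, A, B, C}: S→T (11), A→T (9), B→D (14), B→E (12), C→E (2), C→T (11).
Cut capacity = 11 + 9 + 14 + 12 + 2 + 11 = 59.

59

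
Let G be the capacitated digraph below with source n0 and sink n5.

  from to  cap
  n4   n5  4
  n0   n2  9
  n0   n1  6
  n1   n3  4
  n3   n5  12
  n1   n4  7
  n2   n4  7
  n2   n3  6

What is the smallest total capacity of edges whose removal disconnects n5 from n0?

14

Augment n0→n1→n3→n5: bottleneck 4, flow now 4.
Augment n0→n1→n4→n5: bottleneck 2, flow now 6.
Augment n0→n2→n3→n5: bottleneck 6, flow now 12.
Augment n0→n2→n4→n5: bottleneck 2, flow now 14.
No augmenting path remains; maximum flow = 14.
By max-flow min-cut, the minimum cut capacity equals the max flow.
In the residual graph, reachable from n0: {n0, n1, n2, n4}.
Min-cut edges: n1→n3 (4), n2→n3 (6), n4→n5 (4); capacity 4 + 6 + 4 = 14.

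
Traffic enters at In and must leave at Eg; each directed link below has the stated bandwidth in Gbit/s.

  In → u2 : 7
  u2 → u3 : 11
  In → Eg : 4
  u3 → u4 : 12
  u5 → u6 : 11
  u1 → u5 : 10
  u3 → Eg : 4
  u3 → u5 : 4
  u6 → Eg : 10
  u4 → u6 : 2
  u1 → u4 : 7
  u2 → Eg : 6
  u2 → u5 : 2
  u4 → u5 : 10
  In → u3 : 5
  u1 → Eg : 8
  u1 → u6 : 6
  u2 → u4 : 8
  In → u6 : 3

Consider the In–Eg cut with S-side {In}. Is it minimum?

Given cut capacity: 7 + 5 + 3 + 4 = 19.
Augment In→Eg: bottleneck 4, flow now 4.
Augment In→u2→Eg: bottleneck 6, flow now 10.
Augment In→u3→Eg: bottleneck 4, flow now 14.
Augment In→u6→Eg: bottleneck 3, flow now 17.
Augment In→u2→u4→u6→Eg: bottleneck 1, flow now 18.
Augment In→u3→u4→u6→Eg: bottleneck 1, flow now 19.
No augmenting path remains; maximum flow = 19.
Cut capacity 19 equals the max flow, so it is a minimum cut.

Yes — it is a minimum cut (capacity 19).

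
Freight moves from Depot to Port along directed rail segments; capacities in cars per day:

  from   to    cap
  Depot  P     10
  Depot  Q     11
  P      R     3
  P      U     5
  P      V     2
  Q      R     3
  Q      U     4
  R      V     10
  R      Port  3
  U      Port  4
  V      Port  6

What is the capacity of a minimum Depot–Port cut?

12

Augment Depot→P→R→Port: bottleneck 3, flow now 3.
Augment Depot→P→U→Port: bottleneck 4, flow now 7.
Augment Depot→P→V→Port: bottleneck 2, flow now 9.
Augment Depot→Q→R→V→Port: bottleneck 3, flow now 12.
No augmenting path remains; maximum flow = 12.
By max-flow min-cut, the minimum cut capacity equals the max flow.
In the residual graph, reachable from Depot: {Depot, P, Q, U}.
Min-cut edges: P→R (3), P→V (2), Q→R (3), U→Port (4); capacity 3 + 2 + 3 + 4 = 12.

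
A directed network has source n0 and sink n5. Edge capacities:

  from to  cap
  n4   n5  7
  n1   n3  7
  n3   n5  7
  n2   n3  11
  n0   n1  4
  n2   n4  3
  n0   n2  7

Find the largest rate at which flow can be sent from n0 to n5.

10

Augment n0→n1→n3→n5: bottleneck 4, flow now 4.
Augment n0→n2→n3→n5: bottleneck 3, flow now 7.
Augment n0→n2→n4→n5: bottleneck 3, flow now 10.
No augmenting path remains; maximum flow = 10.
In the residual graph, reachable from n0: {n0, n1, n2, n3}.
Min-cut edges: n2→n4 (3), n3→n5 (7); capacity 3 + 7 = 10.
This cut is saturated, so no flow can exceed 10.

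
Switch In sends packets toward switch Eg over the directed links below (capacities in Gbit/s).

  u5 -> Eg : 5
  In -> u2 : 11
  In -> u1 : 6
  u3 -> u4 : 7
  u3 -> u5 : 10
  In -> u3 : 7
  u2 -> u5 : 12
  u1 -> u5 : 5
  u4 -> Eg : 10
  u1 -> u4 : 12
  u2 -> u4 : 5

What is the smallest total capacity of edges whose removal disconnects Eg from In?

Augment In→u1→u4→Eg: bottleneck 6, flow now 6.
Augment In→u2→u4→Eg: bottleneck 4, flow now 10.
Augment In→u2→u5→Eg: bottleneck 5, flow now 15.
No augmenting path remains; maximum flow = 15.
By max-flow min-cut, the minimum cut capacity equals the max flow.
In the residual graph, reachable from In: {In, u1, u2, u3, u4, u5}.
Min-cut edges: u4→Eg (10), u5→Eg (5); capacity 10 + 5 = 15.

15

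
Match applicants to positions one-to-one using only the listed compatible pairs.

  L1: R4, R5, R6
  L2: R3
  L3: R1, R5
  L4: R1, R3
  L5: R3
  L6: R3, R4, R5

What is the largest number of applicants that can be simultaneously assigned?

5

Unit-capacity flow: source→left, listed edges, right→sink; max matching = max flow.
Augmenting path L1→R4 (+1); matched 1.
Augmenting path L2→R3 (+1); matched 2.
Augmenting path L3→R1 (+1); matched 3.
Augmenting path L6→R5 (+1); matched 4.
Augmenting path L4→R1→L3→R5→L6→R4→L1→R6 (+1); matched 5.
No augmenting path remains; maximum matching = 5.
König certificate: {L1, L3, L4, L6, R3} is a vertex cover of size 5 (every listed pair touches it), so no matching can be larger.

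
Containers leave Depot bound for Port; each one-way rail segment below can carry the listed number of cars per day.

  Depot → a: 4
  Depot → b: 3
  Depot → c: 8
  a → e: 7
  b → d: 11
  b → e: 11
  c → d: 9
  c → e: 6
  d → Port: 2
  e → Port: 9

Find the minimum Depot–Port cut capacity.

11

Augment Depot→a→e→Port: bottleneck 4, flow now 4.
Augment Depot→b→d→Port: bottleneck 2, flow now 6.
Augment Depot→b→e→Port: bottleneck 1, flow now 7.
Augment Depot→c→e→Port: bottleneck 4, flow now 11.
No augmenting path remains; maximum flow = 11.
By max-flow min-cut, the minimum cut capacity equals the max flow.
In the residual graph, reachable from Depot: {Depot, a, b, c, d, e}.
Min-cut edges: d→Port (2), e→Port (9); capacity 2 + 9 = 11.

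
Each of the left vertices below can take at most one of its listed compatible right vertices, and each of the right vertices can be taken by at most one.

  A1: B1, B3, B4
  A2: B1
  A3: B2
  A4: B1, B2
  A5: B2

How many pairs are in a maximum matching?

Unit-capacity flow: source→left, listed edges, right→sink; max matching = max flow.
Augmenting path A1→B1 (+1); matched 1.
Augmenting path A3→B2 (+1); matched 2.
Augmenting path A2→B1→A1→B3 (+1); matched 3.
No augmenting path remains; maximum matching = 3.
König certificate: {A1, B1, B2} is a vertex cover of size 3 (every listed pair touches it), so no matching can be larger.

3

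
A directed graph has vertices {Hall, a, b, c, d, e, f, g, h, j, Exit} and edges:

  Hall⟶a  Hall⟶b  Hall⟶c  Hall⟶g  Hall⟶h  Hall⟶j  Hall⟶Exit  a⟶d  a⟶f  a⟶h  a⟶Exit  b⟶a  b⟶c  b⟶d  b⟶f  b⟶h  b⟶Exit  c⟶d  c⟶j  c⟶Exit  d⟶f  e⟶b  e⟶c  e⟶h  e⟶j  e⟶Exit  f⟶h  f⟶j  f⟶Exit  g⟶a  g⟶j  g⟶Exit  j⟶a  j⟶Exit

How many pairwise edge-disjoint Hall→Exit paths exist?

6

Assign every edge capacity 1; by Menger, the answer equals the max flow.
Path Hall→Exit (+1); total 1.
Path Hall→a→Exit (+1); total 2.
Path Hall→b→Exit (+1); total 3.
Path Hall→c→Exit (+1); total 4.
Path Hall→g→Exit (+1); total 5.
Path Hall→j→Exit (+1); total 6.
No residual Hall→Exit path; max flow = 6.
Certifying cut of size 6: {Hall→Exit, Hall→a, Hall→b, Hall→c, Hall→g, Hall→j}.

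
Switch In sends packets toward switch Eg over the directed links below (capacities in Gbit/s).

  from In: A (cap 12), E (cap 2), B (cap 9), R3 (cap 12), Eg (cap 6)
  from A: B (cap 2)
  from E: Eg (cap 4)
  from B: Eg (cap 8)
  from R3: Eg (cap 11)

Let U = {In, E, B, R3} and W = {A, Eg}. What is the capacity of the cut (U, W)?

41

Edges leaving {In, E, B, R3}: In→A (12), In→Eg (6), E→Eg (4), B→Eg (8), R3→Eg (11).
Cut capacity = 12 + 6 + 4 + 8 + 11 = 41.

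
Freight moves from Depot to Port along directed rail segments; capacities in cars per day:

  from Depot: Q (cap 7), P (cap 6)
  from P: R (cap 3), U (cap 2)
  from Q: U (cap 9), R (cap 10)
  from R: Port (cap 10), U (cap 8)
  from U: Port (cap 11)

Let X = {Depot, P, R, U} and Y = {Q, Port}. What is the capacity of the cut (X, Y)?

28

Edges leaving {Depot, P, R, U}: Depot→Q (7), R→Port (10), U→Port (11).
Cut capacity = 7 + 10 + 11 = 28.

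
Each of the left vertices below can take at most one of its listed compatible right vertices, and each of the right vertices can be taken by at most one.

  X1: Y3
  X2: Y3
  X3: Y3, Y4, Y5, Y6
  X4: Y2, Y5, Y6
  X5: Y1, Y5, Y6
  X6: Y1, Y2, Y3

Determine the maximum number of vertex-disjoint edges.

5

Unit-capacity flow: source→left, listed edges, right→sink; max matching = max flow.
Augmenting path X1→Y3 (+1); matched 1.
Augmenting path X3→Y4 (+1); matched 2.
Augmenting path X4→Y2 (+1); matched 3.
Augmenting path X5→Y1 (+1); matched 4.
Augmenting path X6→Y1→X5→Y5 (+1); matched 5.
No augmenting path remains; maximum matching = 5.
König certificate: {X3, X4, X5, X6, Y3} is a vertex cover of size 5 (every listed pair touches it), so no matching can be larger.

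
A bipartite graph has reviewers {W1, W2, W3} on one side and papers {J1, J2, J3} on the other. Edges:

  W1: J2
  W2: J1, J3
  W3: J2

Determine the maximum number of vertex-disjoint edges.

Unit-capacity flow: source→left, listed edges, right→sink; max matching = max flow.
Augmenting path W1→J2 (+1); matched 1.
Augmenting path W2→J1 (+1); matched 2.
No augmenting path remains; maximum matching = 2.
König certificate: {W2, J2} is a vertex cover of size 2 (every listed pair touches it), so no matching can be larger.

2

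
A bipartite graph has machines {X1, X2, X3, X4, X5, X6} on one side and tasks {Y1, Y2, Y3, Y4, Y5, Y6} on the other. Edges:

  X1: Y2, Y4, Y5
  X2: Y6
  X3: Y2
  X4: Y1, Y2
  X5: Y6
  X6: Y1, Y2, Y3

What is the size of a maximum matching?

5

Unit-capacity flow: source→left, listed edges, right→sink; max matching = max flow.
Augmenting path X1→Y2 (+1); matched 1.
Augmenting path X2→Y6 (+1); matched 2.
Augmenting path X4→Y1 (+1); matched 3.
Augmenting path X6→Y3 (+1); matched 4.
Augmenting path X3→Y2→X1→Y4 (+1); matched 5.
No augmenting path remains; maximum matching = 5.
König certificate: {X1, X3, X4, X6, Y6} is a vertex cover of size 5 (every listed pair touches it), so no matching can be larger.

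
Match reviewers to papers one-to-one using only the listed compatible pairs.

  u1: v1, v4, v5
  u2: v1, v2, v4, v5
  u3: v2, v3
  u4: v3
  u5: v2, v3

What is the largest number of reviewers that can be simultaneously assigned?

Unit-capacity flow: source→left, listed edges, right→sink; max matching = max flow.
Augmenting path u1→v1 (+1); matched 1.
Augmenting path u2→v2 (+1); matched 2.
Augmenting path u3→v3 (+1); matched 3.
Augmenting path u5→v2→u2→v4 (+1); matched 4.
No augmenting path remains; maximum matching = 4.
König certificate: {u1, u2, v2, v3} is a vertex cover of size 4 (every listed pair touches it), so no matching can be larger.

4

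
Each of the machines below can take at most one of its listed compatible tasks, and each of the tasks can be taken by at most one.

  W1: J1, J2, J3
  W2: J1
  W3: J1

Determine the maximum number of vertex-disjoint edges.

2

Unit-capacity flow: source→left, listed edges, right→sink; max matching = max flow.
Augmenting path W1→J1 (+1); matched 1.
Augmenting path W2→J1→W1→J2 (+1); matched 2.
No augmenting path remains; maximum matching = 2.
König certificate: {W1, J1} is a vertex cover of size 2 (every listed pair touches it), so no matching can be larger.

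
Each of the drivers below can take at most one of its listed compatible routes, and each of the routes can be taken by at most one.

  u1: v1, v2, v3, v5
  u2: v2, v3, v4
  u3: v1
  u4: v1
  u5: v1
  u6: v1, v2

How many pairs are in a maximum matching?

Unit-capacity flow: source→left, listed edges, right→sink; max matching = max flow.
Augmenting path u1→v1 (+1); matched 1.
Augmenting path u2→v2 (+1); matched 2.
Augmenting path u3→v1→u1→v3 (+1); matched 3.
Augmenting path u6→v2→u2→v4 (+1); matched 4.
No augmenting path remains; maximum matching = 4.
König certificate: {u1, u2, u6, v1} is a vertex cover of size 4 (every listed pair touches it), so no matching can be larger.

4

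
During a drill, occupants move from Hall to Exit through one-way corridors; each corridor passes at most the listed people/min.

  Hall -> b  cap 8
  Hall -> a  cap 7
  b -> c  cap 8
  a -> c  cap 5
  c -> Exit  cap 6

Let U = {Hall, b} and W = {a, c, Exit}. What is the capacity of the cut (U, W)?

15

Edges leaving {Hall, b}: Hall→a (7), b→c (8).
Cut capacity = 7 + 8 = 15.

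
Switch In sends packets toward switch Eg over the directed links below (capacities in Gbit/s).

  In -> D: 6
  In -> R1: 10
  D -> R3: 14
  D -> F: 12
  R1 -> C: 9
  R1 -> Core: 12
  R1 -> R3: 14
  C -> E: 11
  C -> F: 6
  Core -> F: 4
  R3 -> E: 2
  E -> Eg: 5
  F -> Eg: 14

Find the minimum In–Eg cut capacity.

Augment In→D→F→Eg: bottleneck 6, flow now 6.
Augment In→R1→C→E→Eg: bottleneck 5, flow now 11.
Augment In→R1→C→F→Eg: bottleneck 4, flow now 15.
Augment In→R1→Core→F→Eg: bottleneck 1, flow now 16.
No augmenting path remains; maximum flow = 16.
By max-flow min-cut, the minimum cut capacity equals the max flow.
In the residual graph, reachable from In: {In}.
Min-cut edges: In→D (6), In→R1 (10); capacity 6 + 10 = 16.

16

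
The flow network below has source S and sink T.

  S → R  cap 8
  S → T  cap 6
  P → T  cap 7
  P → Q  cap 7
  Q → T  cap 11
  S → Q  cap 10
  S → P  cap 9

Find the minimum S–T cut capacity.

24

Augment S→T: bottleneck 6, flow now 6.
Augment S→P→T: bottleneck 7, flow now 13.
Augment S→Q→T: bottleneck 10, flow now 23.
Augment S→P→Q→T: bottleneck 1, flow now 24.
No augmenting path remains; maximum flow = 24.
By max-flow min-cut, the minimum cut capacity equals the max flow.
In the residual graph, reachable from S: {S, P, Q, R}.
Min-cut edges: S→T (6), P→T (7), Q→T (11); capacity 6 + 7 + 11 = 24.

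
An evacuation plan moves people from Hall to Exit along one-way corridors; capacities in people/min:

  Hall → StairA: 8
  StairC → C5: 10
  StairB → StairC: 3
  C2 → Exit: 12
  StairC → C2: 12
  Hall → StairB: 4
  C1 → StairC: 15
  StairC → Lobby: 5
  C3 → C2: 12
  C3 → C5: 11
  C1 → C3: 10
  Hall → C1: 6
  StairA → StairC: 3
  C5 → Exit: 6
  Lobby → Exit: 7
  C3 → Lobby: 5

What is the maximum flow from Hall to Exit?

12

Augment Hall→StairB→StairC→Lobby→Exit: bottleneck 3, flow now 3.
Augment Hall→StairA→StairC→Lobby→Exit: bottleneck 2, flow now 5.
Augment Hall→StairA→StairC→C2→Exit: bottleneck 1, flow now 6.
Augment Hall→C1→StairC→C2→Exit: bottleneck 6, flow now 12.
No augmenting path remains; maximum flow = 12.
In the residual graph, reachable from Hall: {Hall, StairB, StairA}.
Min-cut edges: Hall→C1 (6), StairB→StairC (3), StairA→StairC (3); capacity 6 + 3 + 3 = 12.
This cut is saturated, so no flow can exceed 12.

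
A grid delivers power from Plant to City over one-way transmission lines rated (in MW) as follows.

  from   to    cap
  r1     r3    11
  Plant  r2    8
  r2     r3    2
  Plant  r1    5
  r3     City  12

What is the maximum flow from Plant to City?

7

Augment Plant→r1→r3→City: bottleneck 5, flow now 5.
Augment Plant→r2→r3→City: bottleneck 2, flow now 7.
No augmenting path remains; maximum flow = 7.
In the residual graph, reachable from Plant: {Plant, r2}.
Min-cut edges: Plant→r1 (5), r2→r3 (2); capacity 5 + 2 = 7.
This cut is saturated, so no flow can exceed 7.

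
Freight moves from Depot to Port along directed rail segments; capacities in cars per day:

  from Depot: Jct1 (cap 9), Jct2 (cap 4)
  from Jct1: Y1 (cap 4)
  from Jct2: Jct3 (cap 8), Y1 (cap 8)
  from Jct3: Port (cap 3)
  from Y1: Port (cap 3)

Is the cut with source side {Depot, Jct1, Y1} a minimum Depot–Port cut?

Given cut capacity: 4 + 3 = 7.
Augment Depot→Jct1→Y1→Port: bottleneck 3, flow now 3.
Augment Depot→Jct2→Jct3→Port: bottleneck 3, flow now 6.
No augmenting path remains; maximum flow = 6.
In the residual graph, reachable from Depot: {Depot, Jct1, Jct2, Jct3, Y1}.
Min-cut edges: Jct3→Port (3), Y1→Port (3); capacity 3 + 3 = 6.
Cut capacity 7 exceeds the max flow 6, so it is not minimum.

No — its capacity is 7, but the minimum cut has capacity 6.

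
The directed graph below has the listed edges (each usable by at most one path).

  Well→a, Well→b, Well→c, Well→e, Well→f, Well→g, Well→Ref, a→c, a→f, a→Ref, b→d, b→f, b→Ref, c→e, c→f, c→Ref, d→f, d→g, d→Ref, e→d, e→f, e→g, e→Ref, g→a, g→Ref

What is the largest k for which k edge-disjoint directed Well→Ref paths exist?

Assign every edge capacity 1; by Menger, the answer equals the max flow.
Path Well→Ref (+1); total 1.
Path Well→a→Ref (+1); total 2.
Path Well→b→Ref (+1); total 3.
Path Well→c→Ref (+1); total 4.
Path Well→e→Ref (+1); total 5.
Path Well→g→Ref (+1); total 6.
No residual Well→Ref path; max flow = 6.
Certifying cut of size 6: {Well→Ref, Well→a, Well→b, Well→c, Well→e, Well→g}.

6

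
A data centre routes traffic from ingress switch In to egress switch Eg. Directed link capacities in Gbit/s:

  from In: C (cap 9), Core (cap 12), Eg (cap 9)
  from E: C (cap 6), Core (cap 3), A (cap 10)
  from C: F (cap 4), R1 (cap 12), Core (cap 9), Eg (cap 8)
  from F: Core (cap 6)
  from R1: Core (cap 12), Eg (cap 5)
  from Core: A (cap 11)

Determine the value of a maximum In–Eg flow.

Augment In→Eg: bottleneck 9, flow now 9.
Augment In→C→Eg: bottleneck 8, flow now 17.
Augment In→C→R1→Eg: bottleneck 1, flow now 18.
No augmenting path remains; maximum flow = 18.
In the residual graph, reachable from In: {In, Core, A}.
Min-cut edges: In→C (9), In→Eg (9); capacity 9 + 9 = 18.
This cut is saturated, so no flow can exceed 18.

18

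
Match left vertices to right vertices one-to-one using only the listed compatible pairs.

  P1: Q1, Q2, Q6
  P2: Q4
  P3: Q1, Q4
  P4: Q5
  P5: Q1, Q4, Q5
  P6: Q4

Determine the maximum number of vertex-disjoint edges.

4

Unit-capacity flow: source→left, listed edges, right→sink; max matching = max flow.
Augmenting path P1→Q1 (+1); matched 1.
Augmenting path P2→Q4 (+1); matched 2.
Augmenting path P4→Q5 (+1); matched 3.
Augmenting path P3→Q1→P1→Q2 (+1); matched 4.
No augmenting path remains; maximum matching = 4.
König certificate: {P1, Q1, Q4, Q5} is a vertex cover of size 4 (every listed pair touches it), so no matching can be larger.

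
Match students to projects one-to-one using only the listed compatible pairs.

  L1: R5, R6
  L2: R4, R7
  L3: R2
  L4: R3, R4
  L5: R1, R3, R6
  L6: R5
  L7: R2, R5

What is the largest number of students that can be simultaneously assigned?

Unit-capacity flow: source→left, listed edges, right→sink; max matching = max flow.
Augmenting path L1→R5 (+1); matched 1.
Augmenting path L2→R4 (+1); matched 2.
Augmenting path L3→R2 (+1); matched 3.
Augmenting path L4→R3 (+1); matched 4.
Augmenting path L5→R1 (+1); matched 5.
Augmenting path L6→R5→L1→R6 (+1); matched 6.
No augmenting path remains; maximum matching = 6.
König certificate: {L1, L2, L4, L5, R2, R5} is a vertex cover of size 6 (every listed pair touches it), so no matching can be larger.

6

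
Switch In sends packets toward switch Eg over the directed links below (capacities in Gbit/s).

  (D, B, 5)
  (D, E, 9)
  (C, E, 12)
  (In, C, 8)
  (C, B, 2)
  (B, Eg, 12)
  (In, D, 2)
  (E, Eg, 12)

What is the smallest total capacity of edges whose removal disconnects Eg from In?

Augment In→D→B→Eg: bottleneck 2, flow now 2.
Augment In→C→B→Eg: bottleneck 2, flow now 4.
Augment In→C→E→Eg: bottleneck 6, flow now 10.
No augmenting path remains; maximum flow = 10.
By max-flow min-cut, the minimum cut capacity equals the max flow.
In the residual graph, reachable from In: {In}.
Min-cut edges: In→D (2), In→C (8); capacity 2 + 8 = 10.

10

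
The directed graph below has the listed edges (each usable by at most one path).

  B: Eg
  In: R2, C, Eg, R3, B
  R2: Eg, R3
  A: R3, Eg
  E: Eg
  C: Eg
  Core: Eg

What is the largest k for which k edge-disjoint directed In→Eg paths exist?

Assign every edge capacity 1; by Menger, the answer equals the max flow.
Path In→Eg (+1); total 1.
Path In→C→Eg (+1); total 2.
Path In→R2→Eg (+1); total 3.
Path In→B→Eg (+1); total 4.
No residual In→Eg path; max flow = 4.
Certifying cut of size 4: {In→B, In→C, In→Eg, In→R2}.

4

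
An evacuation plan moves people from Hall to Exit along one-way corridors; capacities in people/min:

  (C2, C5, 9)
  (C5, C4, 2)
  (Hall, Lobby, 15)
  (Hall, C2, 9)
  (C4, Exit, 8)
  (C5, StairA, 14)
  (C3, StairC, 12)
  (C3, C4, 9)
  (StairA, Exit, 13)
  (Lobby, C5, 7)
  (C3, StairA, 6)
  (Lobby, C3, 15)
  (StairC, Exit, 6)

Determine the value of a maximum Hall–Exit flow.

24

Augment Hall→Lobby→C3→StairA→Exit: bottleneck 6, flow now 6.
Augment Hall→Lobby→C3→C4→Exit: bottleneck 8, flow now 14.
Augment Hall→Lobby→C3→StairC→Exit: bottleneck 1, flow now 15.
Augment Hall→C2→C5→StairA→Exit: bottleneck 7, flow now 22.
Augment Hall→C2→C5→StairA→C3→StairC→Exit: bottleneck 2, flow now 24. (uses reverse residual edge)
No augmenting path remains; maximum flow = 24.
In the residual graph, reachable from Hall: {Hall}.
Min-cut edges: Hall→Lobby (15), Hall→C2 (9); capacity 15 + 9 = 24.
This cut is saturated, so no flow can exceed 24.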